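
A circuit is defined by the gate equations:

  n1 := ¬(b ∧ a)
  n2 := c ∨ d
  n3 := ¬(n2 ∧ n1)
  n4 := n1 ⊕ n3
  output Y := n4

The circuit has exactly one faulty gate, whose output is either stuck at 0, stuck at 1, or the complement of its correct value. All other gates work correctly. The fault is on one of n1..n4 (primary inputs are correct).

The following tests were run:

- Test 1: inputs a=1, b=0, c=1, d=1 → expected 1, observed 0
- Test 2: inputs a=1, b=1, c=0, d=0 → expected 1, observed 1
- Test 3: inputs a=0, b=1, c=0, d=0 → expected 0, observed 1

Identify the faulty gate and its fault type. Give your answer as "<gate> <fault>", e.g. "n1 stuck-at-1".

n2 inverted output

Fault-free values for test 1 (a=1, b=0, c=1, d=1): n1=1, n2=1, n3=0, n4=1, giving Y=1. Observed 0.
Test 1: faults giving observed 0 are {n2 stuck-at-0, n2 inverted output, n3 stuck-at-1, n3 inverted output, n4 stuck-at-0, n4 inverted output}.
Test 2 (a=1, b=1, c=0, d=0): fault-free n1=0, n2=0, n3=1, n4=1 → 1; observed 1. Eliminates n3 inverted output, n4 stuck-at-0, n4 inverted output.
Test 3 (a=0, b=1, c=0, d=0): fault-free n1=1, n2=0, n3=1, n4=0 → 0; observed 1. Eliminates n2 stuck-at-0, n3 stuck-at-1.
Only n2 inverted output is consistent with every test.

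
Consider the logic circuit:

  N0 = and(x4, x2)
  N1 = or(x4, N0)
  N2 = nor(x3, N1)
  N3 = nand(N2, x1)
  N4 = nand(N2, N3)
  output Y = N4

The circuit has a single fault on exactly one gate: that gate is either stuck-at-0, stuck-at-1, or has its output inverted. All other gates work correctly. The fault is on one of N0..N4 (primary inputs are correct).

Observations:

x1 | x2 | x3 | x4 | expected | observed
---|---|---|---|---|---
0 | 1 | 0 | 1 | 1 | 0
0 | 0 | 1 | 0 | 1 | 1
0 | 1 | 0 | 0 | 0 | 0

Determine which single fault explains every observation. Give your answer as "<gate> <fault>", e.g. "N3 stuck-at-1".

Fault-free values for test 1 (x1=0, x2=1, x3=0, x4=1): N0=1, N1=1, N2=0, N3=1, N4=1, giving Y=1. Observed 0.
Test 1: faults giving observed 0 are {N1 stuck-at-0, N1 inverted output, N2 stuck-at-1, N2 inverted output, N4 stuck-at-0, N4 inverted output}.
Test 2 (x1=0, x2=0, x3=1, x4=0): fault-free N0=0, N1=0, N2=0, N3=1, N4=1 → 1; observed 1. Eliminates N2 stuck-at-1, N2 inverted output, N4 stuck-at-0, N4 inverted output.
Test 3 (x1=0, x2=1, x3=0, x4=0): fault-free N0=0, N1=0, N2=1, N3=1, N4=0 → 0; observed 0. Eliminates N1 inverted output.
Only N1 stuck-at-0 is consistent with every test.

N1 stuck-at-0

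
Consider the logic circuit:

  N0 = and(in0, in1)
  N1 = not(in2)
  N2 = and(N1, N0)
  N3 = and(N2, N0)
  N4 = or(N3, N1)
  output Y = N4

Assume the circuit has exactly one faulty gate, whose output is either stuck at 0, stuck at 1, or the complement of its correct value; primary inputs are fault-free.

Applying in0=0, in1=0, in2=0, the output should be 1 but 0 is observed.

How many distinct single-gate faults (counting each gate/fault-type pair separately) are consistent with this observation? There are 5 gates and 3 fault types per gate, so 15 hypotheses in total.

Fault-free: N0=0, N1=1, N2=0, N3=0, N4=1 → 1. Observed 0.
  N0: none of the 3 fault types match ✗
  N1: stuck-at-0, inverted output ✓; others ✗
  N2: none of the 3 fault types match ✗
  N3: none of the 3 fault types match ✗
  N4: stuck-at-0, inverted output ✓; others ✗
Consistent faults: {N1 stuck-at-0, N1 inverted output, N4 stuck-at-0, N4 inverted output} — 4 in all.

4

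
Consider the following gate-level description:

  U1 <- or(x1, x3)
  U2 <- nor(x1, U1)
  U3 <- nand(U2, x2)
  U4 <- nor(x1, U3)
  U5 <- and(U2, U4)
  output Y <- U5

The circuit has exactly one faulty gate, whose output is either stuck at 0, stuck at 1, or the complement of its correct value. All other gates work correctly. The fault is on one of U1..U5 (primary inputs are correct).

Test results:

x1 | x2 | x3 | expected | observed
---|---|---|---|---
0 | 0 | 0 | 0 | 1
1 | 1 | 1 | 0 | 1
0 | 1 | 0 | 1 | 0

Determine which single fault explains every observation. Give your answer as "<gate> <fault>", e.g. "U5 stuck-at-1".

U5 inverted output

Fault-free values for test 1 (x1=0, x2=0, x3=0): U1=0, U2=1, U3=1, U4=0, U5=0, giving Y=0. Observed 1.
Test 1: faults giving observed 1 are {U3 stuck-at-0, U3 inverted output, U4 stuck-at-1, U4 inverted output, U5 stuck-at-1, U5 inverted output}.
Test 2 (x1=1, x2=1, x3=1): fault-free U1=1, U2=0, U3=1, U4=0, U5=0 → 0; observed 1. Eliminates U3 stuck-at-0, U3 inverted output, U4 stuck-at-1, U4 inverted output.
Test 3 (x1=0, x2=1, x3=0): fault-free U1=0, U2=1, U3=0, U4=1, U5=1 → 1; observed 0. Eliminates U5 stuck-at-1.
Only U5 inverted output is consistent with every test.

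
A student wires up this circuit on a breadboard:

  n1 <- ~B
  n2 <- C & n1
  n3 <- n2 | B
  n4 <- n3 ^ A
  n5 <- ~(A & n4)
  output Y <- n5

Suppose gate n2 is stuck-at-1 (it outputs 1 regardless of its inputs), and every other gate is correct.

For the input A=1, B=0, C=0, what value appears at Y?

1

Propagate with n2 forced: n1=1, n2=1 [stuck-at-1], n3=1, n4=0, n5=1.
So Y = 1. (Without the fault it would be 0.)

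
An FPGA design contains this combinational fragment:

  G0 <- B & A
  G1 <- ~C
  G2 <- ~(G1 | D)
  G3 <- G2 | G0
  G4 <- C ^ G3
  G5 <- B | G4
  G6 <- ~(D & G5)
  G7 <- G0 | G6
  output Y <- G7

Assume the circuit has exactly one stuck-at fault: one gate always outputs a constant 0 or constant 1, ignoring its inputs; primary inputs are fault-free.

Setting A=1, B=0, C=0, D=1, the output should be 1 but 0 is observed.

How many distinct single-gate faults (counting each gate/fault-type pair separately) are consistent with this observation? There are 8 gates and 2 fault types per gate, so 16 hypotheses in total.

Fault-free: G0=0, G1=1, G2=0, G3=0, G4=0, G5=0, G6=1, G7=1 → 1. Observed 0.
  G0: none of the 2 fault types match ✗
  G1: none of the 2 fault types match ✗
  G2: stuck-at-1 ✓; others ✗
  G3: stuck-at-1 ✓; others ✗
  G4: stuck-at-1 ✓; others ✗
  G5: stuck-at-1 ✓; others ✗
  G6: stuck-at-0 ✓; others ✗
  G7: stuck-at-0 ✓; others ✗
Consistent faults: {G2 stuck-at-1, G3 stuck-at-1, G4 stuck-at-1, G5 stuck-at-1, G6 stuck-at-0, G7 stuck-at-0} — 6 in all.

6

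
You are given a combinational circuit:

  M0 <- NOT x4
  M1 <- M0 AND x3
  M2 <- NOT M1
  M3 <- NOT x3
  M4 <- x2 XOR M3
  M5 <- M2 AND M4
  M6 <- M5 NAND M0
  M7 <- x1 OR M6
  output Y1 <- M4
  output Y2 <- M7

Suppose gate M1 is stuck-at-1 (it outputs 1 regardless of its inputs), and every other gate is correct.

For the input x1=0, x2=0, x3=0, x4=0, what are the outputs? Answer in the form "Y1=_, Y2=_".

Propagate with M1 forced: M0=1, M1=1 [stuck-at-1], M2=0, M3=1, M4=1, M5=0, M6=1, M7=1.
So the outputs are Y1=1, Y2=1. (Without the fault they would be Y1=1, Y2=0.)

Y1=1, Y2=1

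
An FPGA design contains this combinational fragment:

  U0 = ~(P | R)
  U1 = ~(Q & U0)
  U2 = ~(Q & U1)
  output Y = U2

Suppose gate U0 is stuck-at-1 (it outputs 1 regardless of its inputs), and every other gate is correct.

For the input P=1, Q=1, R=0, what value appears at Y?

1

Propagate with U0 forced: U0=1 [stuck-at-1], U1=0, U2=1.
So Y = 1. (Without the fault it would be 0.)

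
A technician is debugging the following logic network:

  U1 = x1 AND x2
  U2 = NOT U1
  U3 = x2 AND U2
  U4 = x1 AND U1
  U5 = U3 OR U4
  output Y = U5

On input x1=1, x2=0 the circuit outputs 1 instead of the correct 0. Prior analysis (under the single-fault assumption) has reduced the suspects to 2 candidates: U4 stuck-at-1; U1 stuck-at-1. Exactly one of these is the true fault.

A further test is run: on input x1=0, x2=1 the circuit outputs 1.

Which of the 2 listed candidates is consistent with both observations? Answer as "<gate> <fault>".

U4 stuck-at-1

Evaluate each candidate on input x1=0, x2=1:
  U4 stuck-at-1: U1=0, U2=1, U3=1, U4=1 [stuck-at-1], U5=1 → 1 — matches
  U1 stuck-at-1: U1=1 [stuck-at-1], U2=0, U3=0, U4=0, U5=0 → 0 — eliminated
Only U4 stuck-at-1 reproduces the observed 1.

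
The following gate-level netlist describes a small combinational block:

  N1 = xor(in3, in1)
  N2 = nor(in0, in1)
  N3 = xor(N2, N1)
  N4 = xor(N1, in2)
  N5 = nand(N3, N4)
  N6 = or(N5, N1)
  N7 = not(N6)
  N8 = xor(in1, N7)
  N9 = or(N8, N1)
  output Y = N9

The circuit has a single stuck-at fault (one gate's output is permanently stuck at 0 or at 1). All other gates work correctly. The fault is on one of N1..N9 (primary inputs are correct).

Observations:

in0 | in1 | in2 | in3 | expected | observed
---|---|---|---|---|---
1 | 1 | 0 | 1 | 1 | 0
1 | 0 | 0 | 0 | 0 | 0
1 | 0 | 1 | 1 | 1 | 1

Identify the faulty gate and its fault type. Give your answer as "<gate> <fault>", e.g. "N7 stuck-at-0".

N8 stuck-at-0

Fault-free values for test 1 (in0=1, in1=1, in2=0, in3=1): N1=0, N2=0, N3=0, N4=0, N5=1, N6=1, N7=0, N8=1, N9=1, giving Y=1. Observed 0.
Test 1: faults giving observed 0 are {N5 stuck-at-0, N6 stuck-at-0, N7 stuck-at-1, N8 stuck-at-0, N9 stuck-at-0}.
Test 2 (in0=1, in1=0, in2=0, in3=0): fault-free N1=0, N2=0, N3=0, N4=0, N5=1, N6=1, N7=0, N8=0, N9=0 → 0; observed 0. Eliminates N5 stuck-at-0, N6 stuck-at-0, N7 stuck-at-1.
Test 3 (in0=1, in1=0, in2=1, in3=1): fault-free N1=1, N2=0, N3=1, N4=0, N5=1, N6=1, N7=0, N8=0, N9=1 → 1; observed 1. Eliminates N9 stuck-at-0.
Only N8 stuck-at-0 is consistent with every test.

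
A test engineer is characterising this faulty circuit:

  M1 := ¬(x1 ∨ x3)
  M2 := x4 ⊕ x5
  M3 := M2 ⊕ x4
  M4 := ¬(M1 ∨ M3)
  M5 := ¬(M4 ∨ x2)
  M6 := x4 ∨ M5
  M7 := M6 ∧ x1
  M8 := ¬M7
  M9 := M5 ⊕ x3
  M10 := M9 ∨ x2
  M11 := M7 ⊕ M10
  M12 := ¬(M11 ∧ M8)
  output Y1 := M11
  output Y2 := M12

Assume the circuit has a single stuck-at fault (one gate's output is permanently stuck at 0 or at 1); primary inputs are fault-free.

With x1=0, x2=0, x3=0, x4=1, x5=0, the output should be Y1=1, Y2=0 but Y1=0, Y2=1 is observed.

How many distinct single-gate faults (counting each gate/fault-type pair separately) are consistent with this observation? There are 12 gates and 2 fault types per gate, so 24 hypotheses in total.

7

Fault-free: M1=1, M2=1, M3=0, M4=0, M5=1, M6=1, M7=0, M8=1, M9=1, M10=1, M11=1, M12=0 → Y1=1, Y2=0. Observed Y1=0, Y2=1.
  M1: stuck-at-0 ✓; others ✗
  M2: none of the 2 fault types match ✗
  M3: none of the 2 fault types match ✗
  M4: stuck-at-1 ✓; others ✗
  M5: stuck-at-0 ✓; others ✗
  M6: none of the 2 fault types match ✗
  M7: stuck-at-1 ✓; others ✗
  M8: none of the 2 fault types match ✗
  M9: stuck-at-0 ✓; others ✗
  M10: stuck-at-0 ✓; others ✗
  M11: stuck-at-0 ✓; others ✗
  M12: none of the 2 fault types match ✗
Consistent faults: {M1 stuck-at-0, M4 stuck-at-1, M5 stuck-at-0, M7 stuck-at-1, M9 stuck-at-0, M10 stuck-at-0, M11 stuck-at-0} — 7 in all.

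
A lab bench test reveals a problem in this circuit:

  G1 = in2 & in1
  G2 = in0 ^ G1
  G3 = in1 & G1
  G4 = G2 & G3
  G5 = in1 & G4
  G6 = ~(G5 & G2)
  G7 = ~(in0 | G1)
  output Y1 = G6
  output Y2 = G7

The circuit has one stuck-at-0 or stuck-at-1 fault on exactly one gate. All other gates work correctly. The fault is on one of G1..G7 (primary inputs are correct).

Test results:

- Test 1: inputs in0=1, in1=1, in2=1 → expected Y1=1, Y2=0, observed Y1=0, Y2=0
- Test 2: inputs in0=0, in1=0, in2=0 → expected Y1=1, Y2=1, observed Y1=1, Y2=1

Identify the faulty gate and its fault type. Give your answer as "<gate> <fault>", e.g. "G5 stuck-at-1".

G2 stuck-at-1

Fault-free values for test 1 (in0=1, in1=1, in2=1): G1=1, G2=0, G3=1, G4=0, G5=0, G6=1, G7=0, giving Y1=1, Y2=0. Observed Y1=0, Y2=0.
Test 1: faults giving observed Y1=0, Y2=0 are {G2 stuck-at-1, G6 stuck-at-0}.
Test 2 (in0=0, in1=0, in2=0): fault-free G1=0, G2=0, G3=0, G4=0, G5=0, G6=1, G7=1 → Y1=1, Y2=1; observed Y1=1, Y2=1. Eliminates G6 stuck-at-0.
Only G2 stuck-at-1 is consistent with every test.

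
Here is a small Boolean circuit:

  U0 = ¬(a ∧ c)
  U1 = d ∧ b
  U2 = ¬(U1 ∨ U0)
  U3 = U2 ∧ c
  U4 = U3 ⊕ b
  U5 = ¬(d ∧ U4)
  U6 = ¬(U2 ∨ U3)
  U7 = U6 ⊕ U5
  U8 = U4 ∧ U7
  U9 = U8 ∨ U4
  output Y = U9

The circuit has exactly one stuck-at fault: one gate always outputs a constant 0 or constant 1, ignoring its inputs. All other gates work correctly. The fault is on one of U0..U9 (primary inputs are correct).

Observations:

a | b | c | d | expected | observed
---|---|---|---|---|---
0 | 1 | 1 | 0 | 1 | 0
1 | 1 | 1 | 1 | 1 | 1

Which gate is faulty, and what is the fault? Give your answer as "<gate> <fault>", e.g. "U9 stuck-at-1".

U0 stuck-at-0

Fault-free values for test 1 (a=0, b=1, c=1, d=0): U0=1, U1=0, U2=0, U3=0, U4=1, U5=1, U6=1, U7=0, U8=0, U9=1, giving Y=1. Observed 0.
Test 1: faults giving observed 0 are {U0 stuck-at-0, U2 stuck-at-1, U3 stuck-at-1, U4 stuck-at-0, U9 stuck-at-0}.
Test 2 (a=1, b=1, c=1, d=1): fault-free U0=0, U1=1, U2=0, U3=0, U4=1, U5=0, U6=1, U7=1, U8=1, U9=1 → 1; observed 1. Eliminates U2 stuck-at-1, U3 stuck-at-1, U4 stuck-at-0, U9 stuck-at-0.
Only U0 stuck-at-0 is consistent with every test.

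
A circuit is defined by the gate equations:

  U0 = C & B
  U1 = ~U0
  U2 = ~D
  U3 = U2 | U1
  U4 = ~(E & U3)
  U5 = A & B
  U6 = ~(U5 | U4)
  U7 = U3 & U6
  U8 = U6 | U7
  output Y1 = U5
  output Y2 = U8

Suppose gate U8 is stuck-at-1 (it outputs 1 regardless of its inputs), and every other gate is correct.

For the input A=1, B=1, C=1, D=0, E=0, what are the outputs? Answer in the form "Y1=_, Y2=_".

Y1=1, Y2=1

Propagate with U8 forced: U0=1, U1=0, U2=1, U3=1, U4=1, U5=1, U6=0, U7=0, U8=1 [stuck-at-1].
So the outputs are Y1=1, Y2=1. (Without the fault they would be Y1=1, Y2=0.)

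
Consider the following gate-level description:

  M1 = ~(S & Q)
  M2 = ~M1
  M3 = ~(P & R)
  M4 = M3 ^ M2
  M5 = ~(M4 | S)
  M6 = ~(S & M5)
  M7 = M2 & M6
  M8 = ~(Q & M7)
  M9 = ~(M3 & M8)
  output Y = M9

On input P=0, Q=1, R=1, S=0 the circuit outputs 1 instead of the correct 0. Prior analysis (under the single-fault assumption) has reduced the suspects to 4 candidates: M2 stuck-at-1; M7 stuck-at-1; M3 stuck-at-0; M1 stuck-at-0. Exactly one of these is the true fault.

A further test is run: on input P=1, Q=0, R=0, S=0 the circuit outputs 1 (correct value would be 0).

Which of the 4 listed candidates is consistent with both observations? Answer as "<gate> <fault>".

Evaluate each candidate on input P=1, Q=0, R=0, S=0:
  M2 stuck-at-1: M1=1, M2=1 [stuck-at-1], M3=1, M4=0, M5=1, M6=1, M7=1, M8=1, M9=0 → 0 — eliminated
  M7 stuck-at-1: M1=1, M2=0, M3=1, M4=1, M5=0, M6=1, M7=1 [stuck-at-1], M8=1, M9=0 → 0 — eliminated
  M3 stuck-at-0: M1=1, M2=0, M3=0 [stuck-at-0], M4=0, M5=1, M6=1, M7=0, M8=1, M9=1 → 1 — matches
  M1 stuck-at-0: M1=0 [stuck-at-0], M2=1, M3=1, M4=0, M5=1, M6=1, M7=1, M8=1, M9=0 → 0 — eliminated
Only M3 stuck-at-0 reproduces the observed 1.

M3 stuck-at-0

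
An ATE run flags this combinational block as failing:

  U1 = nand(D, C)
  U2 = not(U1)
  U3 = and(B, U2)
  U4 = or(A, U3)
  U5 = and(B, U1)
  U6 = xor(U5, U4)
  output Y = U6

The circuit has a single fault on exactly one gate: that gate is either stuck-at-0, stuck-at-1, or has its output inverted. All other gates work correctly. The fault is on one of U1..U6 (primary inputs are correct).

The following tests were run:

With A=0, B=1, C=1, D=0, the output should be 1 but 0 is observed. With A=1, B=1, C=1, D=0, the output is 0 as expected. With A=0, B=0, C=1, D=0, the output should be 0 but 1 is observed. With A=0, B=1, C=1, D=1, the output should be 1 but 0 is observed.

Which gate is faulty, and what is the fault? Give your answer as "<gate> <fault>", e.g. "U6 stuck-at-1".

U3 inverted output

Fault-free values for test 1 (A=0, B=1, C=1, D=0): U1=1, U2=0, U3=0, U4=0, U5=1, U6=1, giving Y=1. Observed 0.
Test 1: faults giving observed 0 are {U2 stuck-at-1, U2 inverted output, U3 stuck-at-1, U3 inverted output, U4 stuck-at-1, U4 inverted output, U5 stuck-at-0, U5 inverted output, U6 stuck-at-0, U6 inverted output}.
Test 2 (A=1, B=1, C=1, D=0): fault-free U1=1, U2=0, U3=0, U4=1, U5=1, U6=0 → 0; observed 0. Eliminates U4 inverted output, U5 stuck-at-0, U5 inverted output, U6 inverted output.
Test 3 (A=0, B=0, C=1, D=0): fault-free U1=1, U2=0, U3=0, U4=0, U5=0, U6=0 → 0; observed 1. Eliminates U2 stuck-at-1, U2 inverted output, U6 stuck-at-0.
Test 4 (A=0, B=1, C=1, D=1): fault-free U1=0, U2=1, U3=1, U4=1, U5=0, U6=1 → 1; observed 0. Eliminates U3 stuck-at-1, U4 stuck-at-1.
Only U3 inverted output is consistent with every test.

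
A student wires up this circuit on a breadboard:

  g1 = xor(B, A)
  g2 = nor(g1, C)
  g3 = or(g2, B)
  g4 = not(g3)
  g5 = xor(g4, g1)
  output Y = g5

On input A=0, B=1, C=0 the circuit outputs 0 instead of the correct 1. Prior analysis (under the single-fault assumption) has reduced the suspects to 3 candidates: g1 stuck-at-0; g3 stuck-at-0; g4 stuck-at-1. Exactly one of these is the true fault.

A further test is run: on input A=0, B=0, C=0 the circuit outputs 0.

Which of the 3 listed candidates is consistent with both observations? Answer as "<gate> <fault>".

g1 stuck-at-0

Evaluate each candidate on input A=0, B=0, C=0:
  g1 stuck-at-0: g1=0 [stuck-at-0], g2=1, g3=1, g4=0, g5=0 → 0 — matches
  g3 stuck-at-0: g1=0, g2=1, g3=0 [stuck-at-0], g4=1, g5=1 → 1 — eliminated
  g4 stuck-at-1: g1=0, g2=1, g3=1, g4=1 [stuck-at-1], g5=1 → 1 — eliminated
Only g1 stuck-at-0 reproduces the observed 0.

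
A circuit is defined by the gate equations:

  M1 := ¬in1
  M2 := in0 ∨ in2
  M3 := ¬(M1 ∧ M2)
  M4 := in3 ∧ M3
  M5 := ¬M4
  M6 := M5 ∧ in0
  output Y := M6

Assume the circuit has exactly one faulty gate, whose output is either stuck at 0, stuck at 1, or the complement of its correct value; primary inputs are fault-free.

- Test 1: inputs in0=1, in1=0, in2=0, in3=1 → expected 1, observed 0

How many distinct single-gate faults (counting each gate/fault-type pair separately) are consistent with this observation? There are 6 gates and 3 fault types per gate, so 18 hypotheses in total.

12

Fault-free: M1=1, M2=1, M3=0, M4=0, M5=1, M6=1 → 1. Observed 0.
  M1: stuck-at-0, inverted output ✓; others ✗
  M2: stuck-at-0, inverted output ✓; others ✗
  M3: stuck-at-1, inverted output ✓; others ✗
  M4: stuck-at-1, inverted output ✓; others ✗
  M5: stuck-at-0, inverted output ✓; others ✗
  M6: stuck-at-0, inverted output ✓; others ✗
Consistent faults: {M1 stuck-at-0, M1 inverted output, M2 stuck-at-0, M2 inverted output, M3 stuck-at-1, M3 inverted output, M4 stuck-at-1, M4 inverted output, M5 stuck-at-0, M5 inverted output, M6 stuck-at-0, M6 inverted output} — 12 in all.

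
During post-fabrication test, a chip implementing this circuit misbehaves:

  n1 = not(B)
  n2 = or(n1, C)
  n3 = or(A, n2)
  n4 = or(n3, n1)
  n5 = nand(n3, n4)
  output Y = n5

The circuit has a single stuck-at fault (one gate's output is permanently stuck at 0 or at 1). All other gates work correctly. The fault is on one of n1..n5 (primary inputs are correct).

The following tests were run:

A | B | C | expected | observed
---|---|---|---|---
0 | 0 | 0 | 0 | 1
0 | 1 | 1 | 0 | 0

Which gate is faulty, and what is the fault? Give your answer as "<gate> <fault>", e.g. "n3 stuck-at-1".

Fault-free values for test 1 (A=0, B=0, C=0): n1=1, n2=1, n3=1, n4=1, n5=0, giving Y=0. Observed 1.
Test 1: faults giving observed 1 are {n1 stuck-at-0, n2 stuck-at-0, n3 stuck-at-0, n4 stuck-at-0, n5 stuck-at-1}.
Test 2 (A=0, B=1, C=1): fault-free n1=0, n2=1, n3=1, n4=1, n5=0 → 0; observed 0. Eliminates n2 stuck-at-0, n3 stuck-at-0, n4 stuck-at-0, n5 stuck-at-1.
Only n1 stuck-at-0 is consistent with every test.

n1 stuck-at-0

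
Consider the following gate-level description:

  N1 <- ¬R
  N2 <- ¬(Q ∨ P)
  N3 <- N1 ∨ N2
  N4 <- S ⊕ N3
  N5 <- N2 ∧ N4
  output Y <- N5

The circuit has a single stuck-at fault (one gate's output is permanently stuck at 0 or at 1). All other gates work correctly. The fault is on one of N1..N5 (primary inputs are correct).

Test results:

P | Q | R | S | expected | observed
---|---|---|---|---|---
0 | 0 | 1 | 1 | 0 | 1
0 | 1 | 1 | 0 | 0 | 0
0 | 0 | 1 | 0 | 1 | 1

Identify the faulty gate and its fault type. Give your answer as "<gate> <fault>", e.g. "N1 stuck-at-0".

N4 stuck-at-1

Fault-free values for test 1 (P=0, Q=0, R=1, S=1): N1=0, N2=1, N3=1, N4=0, N5=0, giving Y=0. Observed 1.
Test 1: faults giving observed 1 are {N3 stuck-at-0, N4 stuck-at-1, N5 stuck-at-1}.
Test 2 (P=0, Q=1, R=1, S=0): fault-free N1=0, N2=0, N3=0, N4=0, N5=0 → 0; observed 0. Eliminates N5 stuck-at-1.
Test 3 (P=0, Q=0, R=1, S=0): fault-free N1=0, N2=1, N3=1, N4=1, N5=1 → 1; observed 1. Eliminates N3 stuck-at-0.
Only N4 stuck-at-1 is consistent with every test.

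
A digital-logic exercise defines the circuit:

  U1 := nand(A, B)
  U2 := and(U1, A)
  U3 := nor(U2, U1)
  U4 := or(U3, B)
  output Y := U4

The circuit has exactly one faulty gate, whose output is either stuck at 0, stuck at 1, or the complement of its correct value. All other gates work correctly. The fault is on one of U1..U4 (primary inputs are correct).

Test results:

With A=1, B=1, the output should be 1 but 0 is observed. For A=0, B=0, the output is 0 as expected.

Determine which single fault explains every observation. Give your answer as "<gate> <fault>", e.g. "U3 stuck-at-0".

Fault-free values for test 1 (A=1, B=1): U1=0, U2=0, U3=1, U4=1, giving Y=1. Observed 0.
Test 1: faults giving observed 0 are {U4 stuck-at-0, U4 inverted output}.
Test 2 (A=0, B=0): fault-free U1=1, U2=0, U3=0, U4=0 → 0; observed 0. Eliminates U4 inverted output.
Only U4 stuck-at-0 is consistent with every test.

U4 stuck-at-0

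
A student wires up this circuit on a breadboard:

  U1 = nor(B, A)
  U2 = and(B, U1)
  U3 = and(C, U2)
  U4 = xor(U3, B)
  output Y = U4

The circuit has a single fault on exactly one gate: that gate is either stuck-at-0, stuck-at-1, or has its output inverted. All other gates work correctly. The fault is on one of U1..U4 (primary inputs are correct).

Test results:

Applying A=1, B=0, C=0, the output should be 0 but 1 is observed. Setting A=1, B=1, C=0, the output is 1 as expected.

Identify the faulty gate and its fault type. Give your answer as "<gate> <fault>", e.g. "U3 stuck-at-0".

Fault-free values for test 1 (A=1, B=0, C=0): U1=0, U2=0, U3=0, U4=0, giving Y=0. Observed 1.
Test 1: faults giving observed 1 are {U3 stuck-at-1, U3 inverted output, U4 stuck-at-1, U4 inverted output}.
Test 2 (A=1, B=1, C=0): fault-free U1=0, U2=0, U3=0, U4=1 → 1; observed 1. Eliminates U3 stuck-at-1, U3 inverted output, U4 inverted output.
Only U4 stuck-at-1 is consistent with every test.

U4 stuck-at-1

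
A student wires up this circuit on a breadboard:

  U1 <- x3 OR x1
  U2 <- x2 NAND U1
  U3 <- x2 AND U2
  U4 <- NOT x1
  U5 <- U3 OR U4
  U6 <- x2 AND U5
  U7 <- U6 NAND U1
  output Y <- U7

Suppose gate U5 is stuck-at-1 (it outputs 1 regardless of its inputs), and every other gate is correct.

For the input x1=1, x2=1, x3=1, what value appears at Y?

Propagate with U5 forced: U1=1, U2=0, U3=0, U4=0, U5=1 [stuck-at-1], U6=1, U7=0.
So Y = 0. (Without the fault it would be 1.)

0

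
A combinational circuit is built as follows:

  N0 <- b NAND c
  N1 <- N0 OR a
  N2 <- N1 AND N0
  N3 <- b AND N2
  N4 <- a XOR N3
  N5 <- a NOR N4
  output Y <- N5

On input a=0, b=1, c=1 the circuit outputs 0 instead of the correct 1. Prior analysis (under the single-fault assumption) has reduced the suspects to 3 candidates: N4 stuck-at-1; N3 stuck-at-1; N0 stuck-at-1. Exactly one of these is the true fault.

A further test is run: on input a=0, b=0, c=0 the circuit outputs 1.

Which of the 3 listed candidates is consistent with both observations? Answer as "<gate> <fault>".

Evaluate each candidate on input a=0, b=0, c=0:
  N4 stuck-at-1: N0=1, N1=1, N2=1, N3=0, N4=1 [stuck-at-1], N5=0 → 0 — eliminated
  N3 stuck-at-1: N0=1, N1=1, N2=1, N3=1 [stuck-at-1], N4=1, N5=0 → 0 — eliminated
  N0 stuck-at-1: N0=1 [stuck-at-1], N1=1, N2=1, N3=0, N4=0, N5=1 → 1 — matches
Only N0 stuck-at-1 reproduces the observed 1.

N0 stuck-at-1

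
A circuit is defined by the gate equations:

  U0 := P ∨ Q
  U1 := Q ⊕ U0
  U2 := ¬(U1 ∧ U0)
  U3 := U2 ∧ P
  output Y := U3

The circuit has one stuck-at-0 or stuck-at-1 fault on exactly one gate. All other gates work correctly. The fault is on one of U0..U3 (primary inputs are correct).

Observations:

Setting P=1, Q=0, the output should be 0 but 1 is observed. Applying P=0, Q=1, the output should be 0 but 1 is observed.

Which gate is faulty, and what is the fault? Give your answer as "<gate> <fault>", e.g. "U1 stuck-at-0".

Fault-free values for test 1 (P=1, Q=0): U0=1, U1=1, U2=0, U3=0, giving Y=0. Observed 1.
Test 1: faults giving observed 1 are {U0 stuck-at-0, U1 stuck-at-0, U2 stuck-at-1, U3 stuck-at-1}.
Test 2 (P=0, Q=1): fault-free U0=1, U1=0, U2=1, U3=0 → 0; observed 1. Eliminates U0 stuck-at-0, U1 stuck-at-0, U2 stuck-at-1.
Only U3 stuck-at-1 is consistent with every test.

U3 stuck-at-1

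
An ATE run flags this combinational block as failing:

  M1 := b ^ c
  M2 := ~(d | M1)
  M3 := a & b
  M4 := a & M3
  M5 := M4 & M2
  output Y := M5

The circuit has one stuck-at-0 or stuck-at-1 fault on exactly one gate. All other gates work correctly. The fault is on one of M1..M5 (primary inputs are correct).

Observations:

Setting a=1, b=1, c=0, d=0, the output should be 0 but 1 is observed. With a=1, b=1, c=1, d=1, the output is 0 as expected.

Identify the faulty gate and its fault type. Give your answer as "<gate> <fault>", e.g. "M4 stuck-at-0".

Fault-free values for test 1 (a=1, b=1, c=0, d=0): M1=1, M2=0, M3=1, M4=1, M5=0, giving Y=0. Observed 1.
Test 1: faults giving observed 1 are {M1 stuck-at-0, M2 stuck-at-1, M5 stuck-at-1}.
Test 2 (a=1, b=1, c=1, d=1): fault-free M1=0, M2=0, M3=1, M4=1, M5=0 → 0; observed 0. Eliminates M2 stuck-at-1, M5 stuck-at-1.
Only M1 stuck-at-0 is consistent with every test.

M1 stuck-at-0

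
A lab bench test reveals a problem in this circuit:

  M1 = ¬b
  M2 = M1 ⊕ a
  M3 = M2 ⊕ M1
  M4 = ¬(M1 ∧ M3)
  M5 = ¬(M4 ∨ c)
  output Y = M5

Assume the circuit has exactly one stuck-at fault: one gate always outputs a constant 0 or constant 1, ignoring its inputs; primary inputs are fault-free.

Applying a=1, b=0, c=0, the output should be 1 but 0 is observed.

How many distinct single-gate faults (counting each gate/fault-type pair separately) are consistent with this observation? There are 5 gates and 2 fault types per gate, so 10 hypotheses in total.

5

Fault-free: M1=1, M2=0, M3=1, M4=0, M5=1 → 1. Observed 0.
  M1 stuck-at-0: output 0 ✓
  M1 stuck-at-1: output 1 ✗
  M2 stuck-at-0: output 1 ✗
  M2 stuck-at-1: output 0 ✓
  M3 stuck-at-0: output 0 ✓
  M3 stuck-at-1: output 1 ✗
  M4 stuck-at-0: output 1 ✗
  M4 stuck-at-1: output 0 ✓
  M5 stuck-at-0: output 0 ✓
  M5 stuck-at-1: output 1 ✗
Consistent faults: {M1 stuck-at-0, M2 stuck-at-1, M3 stuck-at-0, M4 stuck-at-1, M5 stuck-at-0} — 5 in all.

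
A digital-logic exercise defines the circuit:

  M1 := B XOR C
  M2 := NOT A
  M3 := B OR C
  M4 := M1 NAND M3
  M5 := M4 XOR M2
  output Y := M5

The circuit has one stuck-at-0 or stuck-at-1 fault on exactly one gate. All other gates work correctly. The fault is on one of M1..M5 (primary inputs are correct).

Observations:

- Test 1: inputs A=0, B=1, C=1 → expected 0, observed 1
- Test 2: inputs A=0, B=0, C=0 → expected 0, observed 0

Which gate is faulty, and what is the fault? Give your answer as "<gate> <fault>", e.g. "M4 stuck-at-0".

Fault-free values for test 1 (A=0, B=1, C=1): M1=0, M2=1, M3=1, M4=1, M5=0, giving Y=0. Observed 1.
Test 1: faults giving observed 1 are {M1 stuck-at-1, M2 stuck-at-0, M4 stuck-at-0, M5 stuck-at-1}.
Test 2 (A=0, B=0, C=0): fault-free M1=0, M2=1, M3=0, M4=1, M5=0 → 0; observed 0. Eliminates M2 stuck-at-0, M4 stuck-at-0, M5 stuck-at-1.
Only M1 stuck-at-1 is consistent with every test.

M1 stuck-at-1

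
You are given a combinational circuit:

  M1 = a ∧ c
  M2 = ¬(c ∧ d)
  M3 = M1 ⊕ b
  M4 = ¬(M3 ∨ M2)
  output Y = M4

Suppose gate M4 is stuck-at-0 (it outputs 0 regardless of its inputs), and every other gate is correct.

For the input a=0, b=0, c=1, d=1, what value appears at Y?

Propagate with M4 forced: M1=0, M2=0, M3=0, M4=0 [stuck-at-0].
So Y = 0. (Without the fault it would be 1.)

0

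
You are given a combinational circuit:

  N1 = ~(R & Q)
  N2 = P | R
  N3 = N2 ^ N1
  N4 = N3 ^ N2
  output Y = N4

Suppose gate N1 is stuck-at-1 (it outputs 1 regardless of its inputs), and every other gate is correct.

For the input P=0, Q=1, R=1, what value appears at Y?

1

Propagate with N1 forced: N1=1 [stuck-at-1], N2=1, N3=0, N4=1.
So Y = 1. (Without the fault it would be 0.)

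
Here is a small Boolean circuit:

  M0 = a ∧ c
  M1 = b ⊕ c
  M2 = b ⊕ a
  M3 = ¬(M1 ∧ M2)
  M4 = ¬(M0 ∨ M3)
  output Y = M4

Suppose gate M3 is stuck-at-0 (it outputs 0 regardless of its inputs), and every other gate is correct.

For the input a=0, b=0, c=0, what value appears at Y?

Propagate with M3 forced: M0=0, M1=0, M2=0, M3=0 [stuck-at-0], M4=1.
So Y = 1. (Without the fault it would be 0.)

1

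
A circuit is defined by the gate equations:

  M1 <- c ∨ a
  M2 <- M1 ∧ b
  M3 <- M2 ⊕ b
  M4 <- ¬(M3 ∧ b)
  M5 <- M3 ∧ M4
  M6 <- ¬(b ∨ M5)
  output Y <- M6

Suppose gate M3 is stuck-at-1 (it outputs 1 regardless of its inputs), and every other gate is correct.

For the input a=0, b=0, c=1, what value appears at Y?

Propagate with M3 forced: M1=1, M2=0, M3=1 [stuck-at-1], M4=1, M5=1, M6=0.
So Y = 0. (Without the fault it would be 1.)

0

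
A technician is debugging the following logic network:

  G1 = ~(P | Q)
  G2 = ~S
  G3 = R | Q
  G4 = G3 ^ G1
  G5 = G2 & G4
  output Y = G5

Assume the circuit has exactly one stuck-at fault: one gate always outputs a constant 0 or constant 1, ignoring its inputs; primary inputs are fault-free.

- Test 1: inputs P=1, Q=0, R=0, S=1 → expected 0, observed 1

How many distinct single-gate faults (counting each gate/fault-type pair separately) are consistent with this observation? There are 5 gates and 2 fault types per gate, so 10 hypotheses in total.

1

Fault-free: G1=0, G2=0, G3=0, G4=0, G5=0 → 0. Observed 1.
  G1 stuck-at-0: output 0 ✗
  G1 stuck-at-1: output 0 ✗
  G2 stuck-at-0: output 0 ✗
  G2 stuck-at-1: output 0 ✗
  G3 stuck-at-0: output 0 ✗
  G3 stuck-at-1: output 0 ✗
  G4 stuck-at-0: output 0 ✗
  G4 stuck-at-1: output 0 ✗
  G5 stuck-at-0: output 0 ✗
  G5 stuck-at-1: output 1 ✓
Consistent faults: {G5 stuck-at-1} — 1 in all.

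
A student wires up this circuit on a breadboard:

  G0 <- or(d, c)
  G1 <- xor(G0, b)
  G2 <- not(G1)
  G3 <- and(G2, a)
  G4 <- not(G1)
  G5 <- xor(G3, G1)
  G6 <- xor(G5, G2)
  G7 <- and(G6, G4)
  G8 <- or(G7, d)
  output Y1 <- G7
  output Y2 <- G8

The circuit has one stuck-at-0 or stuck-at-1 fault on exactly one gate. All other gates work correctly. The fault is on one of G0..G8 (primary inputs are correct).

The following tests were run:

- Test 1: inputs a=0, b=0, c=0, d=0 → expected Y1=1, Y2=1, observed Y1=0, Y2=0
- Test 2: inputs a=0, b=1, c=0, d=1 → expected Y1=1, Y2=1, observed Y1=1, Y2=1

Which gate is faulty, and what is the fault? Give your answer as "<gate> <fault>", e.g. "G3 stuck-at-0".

G0 stuck-at-1

Fault-free values for test 1 (a=0, b=0, c=0, d=0): G0=0, G1=0, G2=1, G3=0, G4=1, G5=0, G6=1, G7=1, G8=1, giving Y1=1, Y2=1. Observed Y1=0, Y2=0.
Test 1: faults giving observed Y1=0, Y2=0 are {G0 stuck-at-1, G1 stuck-at-1, G2 stuck-at-0, G3 stuck-at-1, G4 stuck-at-0, G5 stuck-at-1, G6 stuck-at-0, G7 stuck-at-0}.
Test 2 (a=0, b=1, c=0, d=1): fault-free G0=1, G1=0, G2=1, G3=0, G4=1, G5=0, G6=1, G7=1, G8=1 → Y1=1, Y2=1; observed Y1=1, Y2=1. Eliminates G1 stuck-at-1, G2 stuck-at-0, G3 stuck-at-1, G4 stuck-at-0, G5 stuck-at-1, G6 stuck-at-0, G7 stuck-at-0.
Only G0 stuck-at-1 is consistent with every test.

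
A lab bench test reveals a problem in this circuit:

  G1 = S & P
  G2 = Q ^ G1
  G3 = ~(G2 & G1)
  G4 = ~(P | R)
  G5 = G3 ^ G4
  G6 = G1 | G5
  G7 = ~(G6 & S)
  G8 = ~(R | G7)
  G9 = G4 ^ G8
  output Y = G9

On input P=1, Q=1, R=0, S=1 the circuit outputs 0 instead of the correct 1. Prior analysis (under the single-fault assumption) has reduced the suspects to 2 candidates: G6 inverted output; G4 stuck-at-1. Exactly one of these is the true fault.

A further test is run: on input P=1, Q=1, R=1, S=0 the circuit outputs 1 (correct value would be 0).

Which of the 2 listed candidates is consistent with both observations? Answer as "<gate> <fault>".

G4 stuck-at-1

Evaluate each candidate on input P=1, Q=1, R=1, S=0:
  G6 inverted output: G1=0, G2=1, G3=1, G4=0, G5=1, G6=0 [inverted output], G7=1, G8=0, G9=0 → 0 — eliminated
  G4 stuck-at-1: G1=0, G2=1, G3=1, G4=1 [stuck-at-1], G5=0, G6=0, G7=1, G8=0, G9=1 → 1 — matches
Only G4 stuck-at-1 reproduces the observed 1.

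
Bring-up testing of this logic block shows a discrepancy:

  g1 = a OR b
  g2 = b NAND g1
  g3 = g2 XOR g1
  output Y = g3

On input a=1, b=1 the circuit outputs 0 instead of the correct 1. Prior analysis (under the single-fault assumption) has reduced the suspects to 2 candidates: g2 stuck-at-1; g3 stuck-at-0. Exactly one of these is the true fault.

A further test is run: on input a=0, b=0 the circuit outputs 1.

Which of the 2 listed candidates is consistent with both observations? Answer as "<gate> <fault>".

Evaluate each candidate on input a=0, b=0:
  g2 stuck-at-1: g1=0, g2=1 [stuck-at-1], g3=1 → 1 — matches
  g3 stuck-at-0: g1=0, g2=1, g3=0 [stuck-at-0] → 0 — eliminated
Only g2 stuck-at-1 reproduces the observed 1.

g2 stuck-at-1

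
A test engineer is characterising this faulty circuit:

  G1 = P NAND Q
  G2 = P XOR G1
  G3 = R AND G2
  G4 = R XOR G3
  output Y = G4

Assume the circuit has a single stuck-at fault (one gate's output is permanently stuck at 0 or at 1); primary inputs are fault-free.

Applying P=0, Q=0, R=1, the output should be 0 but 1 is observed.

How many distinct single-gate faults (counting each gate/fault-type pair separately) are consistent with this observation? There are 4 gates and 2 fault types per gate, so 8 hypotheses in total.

4

Fault-free: G1=1, G2=1, G3=1, G4=0 → 0. Observed 1.
  G1 stuck-at-0: output 1 ✓
  G1 stuck-at-1: output 0 ✗
  G2 stuck-at-0: output 1 ✓
  G2 stuck-at-1: output 0 ✗
  G3 stuck-at-0: output 1 ✓
  G3 stuck-at-1: output 0 ✗
  G4 stuck-at-0: output 0 ✗
  G4 stuck-at-1: output 1 ✓
Consistent faults: {G1 stuck-at-0, G2 stuck-at-0, G3 stuck-at-0, G4 stuck-at-1} — 4 in all.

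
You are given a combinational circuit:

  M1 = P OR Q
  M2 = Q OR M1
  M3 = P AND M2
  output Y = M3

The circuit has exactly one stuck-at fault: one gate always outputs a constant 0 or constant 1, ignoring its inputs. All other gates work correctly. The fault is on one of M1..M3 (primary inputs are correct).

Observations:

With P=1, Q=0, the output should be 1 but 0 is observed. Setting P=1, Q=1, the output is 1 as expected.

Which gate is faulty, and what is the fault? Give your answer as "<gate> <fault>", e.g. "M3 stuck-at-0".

M1 stuck-at-0

Fault-free values for test 1 (P=1, Q=0): M1=1, M2=1, M3=1, giving Y=1. Observed 0.
Test 1: faults giving observed 0 are {M1 stuck-at-0, M2 stuck-at-0, M3 stuck-at-0}.
Test 2 (P=1, Q=1): fault-free M1=1, M2=1, M3=1 → 1; observed 1. Eliminates M2 stuck-at-0, M3 stuck-at-0.
Only M1 stuck-at-0 is consistent with every test.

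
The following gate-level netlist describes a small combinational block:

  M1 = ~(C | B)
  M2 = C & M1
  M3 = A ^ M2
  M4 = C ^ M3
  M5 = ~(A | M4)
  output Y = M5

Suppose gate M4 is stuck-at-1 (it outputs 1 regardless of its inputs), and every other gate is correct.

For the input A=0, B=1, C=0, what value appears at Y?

0

Propagate with M4 forced: M1=0, M2=0, M3=0, M4=1 [stuck-at-1], M5=0.
So Y = 0. (Without the fault it would be 1.)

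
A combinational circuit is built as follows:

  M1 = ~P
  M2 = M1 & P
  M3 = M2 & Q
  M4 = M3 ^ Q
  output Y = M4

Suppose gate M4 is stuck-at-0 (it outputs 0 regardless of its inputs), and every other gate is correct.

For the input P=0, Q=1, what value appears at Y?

0

Propagate with M4 forced: M1=1, M2=0, M3=0, M4=0 [stuck-at-0].
So Y = 0. (Without the fault it would be 1.)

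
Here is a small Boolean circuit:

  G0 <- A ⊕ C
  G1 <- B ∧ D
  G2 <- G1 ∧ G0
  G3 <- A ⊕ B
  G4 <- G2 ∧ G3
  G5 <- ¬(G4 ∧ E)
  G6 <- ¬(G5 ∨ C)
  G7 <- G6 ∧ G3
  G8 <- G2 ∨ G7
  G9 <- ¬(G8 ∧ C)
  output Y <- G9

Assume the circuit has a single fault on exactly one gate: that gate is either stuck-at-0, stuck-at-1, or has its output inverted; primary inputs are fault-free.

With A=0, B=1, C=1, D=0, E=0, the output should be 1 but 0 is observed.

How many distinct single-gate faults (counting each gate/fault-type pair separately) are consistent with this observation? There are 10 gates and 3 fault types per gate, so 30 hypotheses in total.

12

Fault-free: G0=1, G1=0, G2=0, G3=1, G4=0, G5=1, G6=0, G7=0, G8=0, G9=1 → 1. Observed 0.
  G0: none of the 3 fault types match ✗
  G1: stuck-at-1, inverted output ✓; others ✗
  G2: stuck-at-1, inverted output ✓; others ✗
  G3: none of the 3 fault types match ✗
  G4: none of the 3 fault types match ✗
  G5: none of the 3 fault types match ✗
  G6: stuck-at-1, inverted output ✓; others ✗
  G7: stuck-at-1, inverted output ✓; others ✗
  G8: stuck-at-1, inverted output ✓; others ✗
  G9: stuck-at-0, inverted output ✓; others ✗
Consistent faults: {G1 stuck-at-1, G1 inverted output, G2 stuck-at-1, G2 inverted output, G6 stuck-at-1, G6 inverted output, G7 stuck-at-1, G7 inverted output, G8 stuck-at-1, G8 inverted output, G9 stuck-at-0, G9 inverted output} — 12 in all.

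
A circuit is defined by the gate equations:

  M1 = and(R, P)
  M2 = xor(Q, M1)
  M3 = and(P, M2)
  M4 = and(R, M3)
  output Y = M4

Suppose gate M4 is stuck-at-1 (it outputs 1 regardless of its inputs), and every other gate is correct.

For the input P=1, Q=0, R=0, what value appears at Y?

Propagate with M4 forced: M1=0, M2=0, M3=0, M4=1 [stuck-at-1].
So Y = 1. (Without the fault it would be 0.)

1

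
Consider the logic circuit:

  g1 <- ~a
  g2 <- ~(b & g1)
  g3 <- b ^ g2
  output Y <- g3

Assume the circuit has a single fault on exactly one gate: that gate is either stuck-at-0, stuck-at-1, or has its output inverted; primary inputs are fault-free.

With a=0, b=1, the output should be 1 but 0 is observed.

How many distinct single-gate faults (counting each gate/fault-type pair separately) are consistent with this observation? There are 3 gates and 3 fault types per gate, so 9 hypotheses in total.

6

Fault-free: g1=1, g2=0, g3=1 → 1. Observed 0.
  g1 stuck-at-0: output 0 ✓
  g1 stuck-at-1: output 1 ✗
  g1 inverted output: output 0 ✓
  g2 stuck-at-0: output 1 ✗
  g2 stuck-at-1: output 0 ✓
  g2 inverted output: output 0 ✓
  g3 stuck-at-0: output 0 ✓
  g3 stuck-at-1: output 1 ✗
  g3 inverted output: output 0 ✓
Consistent faults: {g1 stuck-at-0, g1 inverted output, g2 stuck-at-1, g2 inverted output, g3 stuck-at-0, g3 inverted output} — 6 in all.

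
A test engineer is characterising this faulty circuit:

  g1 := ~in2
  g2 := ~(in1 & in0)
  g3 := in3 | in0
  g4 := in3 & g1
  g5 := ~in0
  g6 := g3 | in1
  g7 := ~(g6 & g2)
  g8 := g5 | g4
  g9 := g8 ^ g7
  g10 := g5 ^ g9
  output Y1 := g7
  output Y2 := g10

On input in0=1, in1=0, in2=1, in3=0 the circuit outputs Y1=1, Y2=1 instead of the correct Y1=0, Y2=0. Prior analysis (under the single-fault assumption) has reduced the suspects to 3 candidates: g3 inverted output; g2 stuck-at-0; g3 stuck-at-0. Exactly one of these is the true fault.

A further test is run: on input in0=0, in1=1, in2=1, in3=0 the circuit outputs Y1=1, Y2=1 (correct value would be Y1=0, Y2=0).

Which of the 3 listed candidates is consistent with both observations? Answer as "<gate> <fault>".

g2 stuck-at-0

Evaluate each candidate on input in0=0, in1=1, in2=1, in3=0:
  g3 inverted output: g1=0, g2=1, g3=1 [inverted output], g4=0, g5=1, g6=1, g7=0, g8=1, g9=1, g10=0 → Y1=0, Y2=0 — eliminated
  g2 stuck-at-0: g1=0, g2=0 [stuck-at-0], g3=0, g4=0, g5=1, g6=1, g7=1, g8=1, g9=0, g10=1 → Y1=1, Y2=1 — matches
  g3 stuck-at-0: g1=0, g2=1, g3=0 [stuck-at-0], g4=0, g5=1, g6=1, g7=0, g8=1, g9=1, g10=0 → Y1=0, Y2=0 — eliminated
Only g2 stuck-at-0 reproduces the observed Y1=1, Y2=1.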